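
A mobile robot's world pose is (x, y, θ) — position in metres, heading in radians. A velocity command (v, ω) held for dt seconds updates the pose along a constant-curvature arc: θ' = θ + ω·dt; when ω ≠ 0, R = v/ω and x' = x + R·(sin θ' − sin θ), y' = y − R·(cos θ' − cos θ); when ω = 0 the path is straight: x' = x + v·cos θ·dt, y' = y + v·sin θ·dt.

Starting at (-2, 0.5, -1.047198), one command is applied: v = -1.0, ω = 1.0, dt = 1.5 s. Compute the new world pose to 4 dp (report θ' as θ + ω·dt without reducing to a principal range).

(-3.3035, 0.8992, 0.4528)

θ' = -1.0472 + 1.0·1.5 = 0.4528
R = v/ω = -1.0/1.0 = -1.0000
x' = -2 + -1.0000·(sin 0.4528 − sin -1.0472) = -3.3035
y' = 0.5 − -1.0000·(cos 0.4528 − cos -1.0472) = 0.8992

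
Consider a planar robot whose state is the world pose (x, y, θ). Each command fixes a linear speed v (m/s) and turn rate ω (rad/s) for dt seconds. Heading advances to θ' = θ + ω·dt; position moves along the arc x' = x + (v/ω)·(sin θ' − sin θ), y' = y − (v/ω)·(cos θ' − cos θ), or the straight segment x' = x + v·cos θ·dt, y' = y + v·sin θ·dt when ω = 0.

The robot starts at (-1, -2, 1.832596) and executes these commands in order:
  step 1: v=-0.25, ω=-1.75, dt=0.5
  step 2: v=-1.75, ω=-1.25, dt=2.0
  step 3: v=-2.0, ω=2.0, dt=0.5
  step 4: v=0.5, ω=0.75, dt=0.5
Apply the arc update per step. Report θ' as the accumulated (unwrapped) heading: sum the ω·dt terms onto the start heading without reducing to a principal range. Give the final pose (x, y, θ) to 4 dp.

(-3.8159, -0.6115, -0.1674)

step 1: θ'=0.9576 (R=0.1429) → pose (-1.0212, -2.1192, 0.9576)
step 2: θ'=-1.5424 (R=1.4000) → pose (-3.5655, -1.3532, -1.5424)
step 3: θ'=-0.5424 (R=-1.0000) → pose (-4.0489, -0.5252, -0.5424)
step 4: θ'=-0.1674 (R=0.6667) → pose (-3.8159, -0.6115, -0.1674)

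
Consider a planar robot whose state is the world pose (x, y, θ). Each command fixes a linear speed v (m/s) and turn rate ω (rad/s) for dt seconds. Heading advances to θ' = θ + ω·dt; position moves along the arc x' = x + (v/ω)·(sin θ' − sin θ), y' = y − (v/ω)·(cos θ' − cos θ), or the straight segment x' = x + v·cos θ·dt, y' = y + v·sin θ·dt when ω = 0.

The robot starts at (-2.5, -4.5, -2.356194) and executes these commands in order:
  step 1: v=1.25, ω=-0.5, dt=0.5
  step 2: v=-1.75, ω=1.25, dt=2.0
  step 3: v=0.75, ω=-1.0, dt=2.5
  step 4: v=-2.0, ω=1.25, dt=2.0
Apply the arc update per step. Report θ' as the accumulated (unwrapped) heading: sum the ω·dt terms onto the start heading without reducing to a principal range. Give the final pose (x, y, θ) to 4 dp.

step 1: θ'=-2.6062 (R=-2.5000) → pose (-2.9923, -4.8824, -2.6062)
step 2: θ'=-0.1062 (R=-1.4000) → pose (-3.5582, -2.2862, -0.1062)
step 3: θ'=-2.6062 (R=-0.7500) → pose (-3.2550, -3.6770, -2.6062)
step 4: θ'=-0.1062 (R=-1.6000) → pose (-3.9017, -0.7099, -0.1062)

(-3.9017, -0.7099, -0.1062)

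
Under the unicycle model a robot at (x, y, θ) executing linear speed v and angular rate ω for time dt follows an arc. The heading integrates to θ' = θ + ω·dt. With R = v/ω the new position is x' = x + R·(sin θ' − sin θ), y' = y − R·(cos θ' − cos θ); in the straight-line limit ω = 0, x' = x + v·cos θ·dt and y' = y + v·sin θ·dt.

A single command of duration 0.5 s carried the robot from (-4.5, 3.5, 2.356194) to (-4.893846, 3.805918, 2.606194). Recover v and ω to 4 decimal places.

v = 1.0000, ω = 0.5000

Δθ = 2.606194 − 2.356194 = 0.250000
ω = Δθ/dt = 0.250000/0.5 = 0.5000
R = Δx/(sin θ' − sin θ) = 2.0000
v = R·ω = 2.0000·0.5000 = 1.0000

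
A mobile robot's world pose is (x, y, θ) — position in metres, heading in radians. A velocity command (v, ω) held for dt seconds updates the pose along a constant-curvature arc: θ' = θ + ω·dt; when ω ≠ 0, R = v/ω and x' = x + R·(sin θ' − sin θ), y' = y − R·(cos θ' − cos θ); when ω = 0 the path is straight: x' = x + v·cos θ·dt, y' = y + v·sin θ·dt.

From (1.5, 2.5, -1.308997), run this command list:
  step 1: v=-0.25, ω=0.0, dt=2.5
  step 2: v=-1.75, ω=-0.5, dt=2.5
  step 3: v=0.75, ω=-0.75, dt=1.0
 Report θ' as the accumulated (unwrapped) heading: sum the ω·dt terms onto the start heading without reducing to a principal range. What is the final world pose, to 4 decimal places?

(2.0765, 6.7812, -3.3090)

step 1: θ'=-1.3090 (straight) → pose (1.3382, 3.1037, -1.3090)
step 2: θ'=-2.5590 (R=3.5000) → pose (2.7933, 6.9322, -2.5590)
step 3: θ'=-3.3090 (R=-1.0000) → pose (2.0765, 6.7812, -3.3090)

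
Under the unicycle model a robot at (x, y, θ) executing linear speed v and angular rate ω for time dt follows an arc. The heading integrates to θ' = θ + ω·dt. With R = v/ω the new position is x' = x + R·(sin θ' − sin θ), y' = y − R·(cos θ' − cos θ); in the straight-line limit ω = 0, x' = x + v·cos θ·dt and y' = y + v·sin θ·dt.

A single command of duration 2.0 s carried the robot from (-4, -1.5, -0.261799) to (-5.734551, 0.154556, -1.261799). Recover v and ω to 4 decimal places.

v = -1.2500, ω = -0.5000

Δθ = -1.261799 − -0.261799 = -1.000000
ω = Δθ/dt = -1.000000/2.0 = -0.5000
R = Δx/(sin θ' − sin θ) = 2.5000
v = R·ω = 2.5000·-0.5000 = -1.2500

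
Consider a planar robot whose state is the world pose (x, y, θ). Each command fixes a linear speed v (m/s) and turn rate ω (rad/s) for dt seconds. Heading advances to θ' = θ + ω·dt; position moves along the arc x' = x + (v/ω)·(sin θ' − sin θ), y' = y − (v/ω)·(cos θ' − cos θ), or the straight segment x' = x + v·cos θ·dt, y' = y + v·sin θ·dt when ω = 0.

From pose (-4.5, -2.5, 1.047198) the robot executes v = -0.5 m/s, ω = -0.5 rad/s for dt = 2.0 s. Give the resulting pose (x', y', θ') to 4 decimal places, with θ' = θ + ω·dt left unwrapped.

(-5.3188, -2.9989, 0.0472)

θ' = 1.0472 + -0.5·2.0 = 0.0472
R = v/ω = -0.5/-0.5 = 1.0000
x' = -4.5 + 1.0000·(sin 0.0472 − sin 1.0472) = -5.3188
y' = -2.5 − 1.0000·(cos 0.0472 − cos 1.0472) = -2.9989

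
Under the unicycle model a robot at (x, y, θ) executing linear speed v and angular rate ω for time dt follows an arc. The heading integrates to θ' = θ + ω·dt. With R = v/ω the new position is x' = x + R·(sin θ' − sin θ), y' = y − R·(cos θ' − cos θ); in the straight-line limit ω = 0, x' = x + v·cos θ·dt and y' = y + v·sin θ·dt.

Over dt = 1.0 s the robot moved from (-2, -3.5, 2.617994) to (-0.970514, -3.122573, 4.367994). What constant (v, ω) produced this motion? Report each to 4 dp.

v = -1.2500, ω = 1.7500

Δθ = 4.367994 − 2.617994 = 1.750000
ω = Δθ/dt = 1.750000/1.0 = 1.7500
R = Δx/(sin θ' − sin θ) = -0.7143
v = R·ω = -0.7143·1.7500 = -1.2500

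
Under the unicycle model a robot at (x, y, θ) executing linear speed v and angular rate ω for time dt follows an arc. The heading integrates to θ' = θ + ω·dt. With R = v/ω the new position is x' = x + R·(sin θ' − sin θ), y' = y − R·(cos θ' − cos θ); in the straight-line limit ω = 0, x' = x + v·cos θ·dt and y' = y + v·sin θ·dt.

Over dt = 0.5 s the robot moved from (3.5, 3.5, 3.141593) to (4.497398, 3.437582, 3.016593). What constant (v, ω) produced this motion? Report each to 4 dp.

v = -2.0000, ω = -0.2500

Δθ = 3.016593 − 3.141593 = -0.125000
ω = Δθ/dt = -0.125000/0.5 = -0.2500
R = Δx/(sin θ' − sin θ) = 8.0000
v = R·ω = 8.0000·-0.2500 = -2.0000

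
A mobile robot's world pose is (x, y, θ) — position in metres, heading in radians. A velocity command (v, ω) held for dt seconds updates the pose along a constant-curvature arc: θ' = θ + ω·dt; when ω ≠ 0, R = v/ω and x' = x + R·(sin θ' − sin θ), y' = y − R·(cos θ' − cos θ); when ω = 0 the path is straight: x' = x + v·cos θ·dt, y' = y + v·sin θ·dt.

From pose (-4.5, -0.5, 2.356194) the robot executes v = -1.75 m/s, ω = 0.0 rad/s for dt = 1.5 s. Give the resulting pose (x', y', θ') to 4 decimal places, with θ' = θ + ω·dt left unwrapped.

θ' = 2.3562 + 0.0·1.5 = 2.3562
ω = 0 → straight: x' = -4.5 + -1.75·cos(2.3562)·1.5 = -2.6438
y' = -0.5 + -1.75·sin(2.3562)·1.5 = -2.3562

(-2.6438, -2.3562, 2.3562)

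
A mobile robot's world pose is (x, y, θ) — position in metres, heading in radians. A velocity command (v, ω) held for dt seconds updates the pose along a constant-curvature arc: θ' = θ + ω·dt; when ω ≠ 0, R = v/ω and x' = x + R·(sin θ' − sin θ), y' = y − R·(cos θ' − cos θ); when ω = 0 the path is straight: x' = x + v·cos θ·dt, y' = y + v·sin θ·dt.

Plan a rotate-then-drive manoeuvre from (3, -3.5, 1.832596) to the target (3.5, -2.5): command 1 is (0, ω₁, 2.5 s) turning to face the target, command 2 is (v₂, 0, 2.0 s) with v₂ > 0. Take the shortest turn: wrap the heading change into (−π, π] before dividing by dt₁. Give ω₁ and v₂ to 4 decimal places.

ω₁ = -0.2902, v₂ = 0.5590

heading to target = atan2(-2.5−-3.5, 3.5−3) = 1.1071
Δθ = wrap(1.1071 − 1.8326) = -0.7254; ω₁ = Δθ/dt₁ = -0.2902
distance = √((3.5−3)² + (-2.5−-3.5)²) = 1.1180; v₂ = distance/dt₂ = 0.5590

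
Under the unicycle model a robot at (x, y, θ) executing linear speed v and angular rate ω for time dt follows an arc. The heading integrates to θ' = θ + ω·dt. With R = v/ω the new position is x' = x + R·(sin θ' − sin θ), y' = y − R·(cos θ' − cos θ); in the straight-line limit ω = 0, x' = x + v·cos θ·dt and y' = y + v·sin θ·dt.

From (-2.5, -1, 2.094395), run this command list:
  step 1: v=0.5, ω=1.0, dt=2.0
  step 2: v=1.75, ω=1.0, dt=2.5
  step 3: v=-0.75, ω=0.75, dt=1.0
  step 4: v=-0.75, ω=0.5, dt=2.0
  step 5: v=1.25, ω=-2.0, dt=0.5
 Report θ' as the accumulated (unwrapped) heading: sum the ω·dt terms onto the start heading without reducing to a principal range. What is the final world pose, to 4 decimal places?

(-1.9531, -4.9433, 7.3444)

step 1: θ'=4.0944 (R=0.5000) → pose (-3.3405, -0.9603, 4.0944)
step 2: θ'=6.5944 (R=1.7500) → pose (-1.3783, -3.6402, 6.5944)
step 3: θ'=7.3444 (R=-1.0000) → pose (-1.9451, -4.1043, 7.3444)
step 4: θ'=8.3444 (R=-1.5000) → pose (-1.9589, -5.5425, 8.3444)
step 5: θ'=7.3444 (R=-0.6250) → pose (-1.9531, -4.9433, 7.3444)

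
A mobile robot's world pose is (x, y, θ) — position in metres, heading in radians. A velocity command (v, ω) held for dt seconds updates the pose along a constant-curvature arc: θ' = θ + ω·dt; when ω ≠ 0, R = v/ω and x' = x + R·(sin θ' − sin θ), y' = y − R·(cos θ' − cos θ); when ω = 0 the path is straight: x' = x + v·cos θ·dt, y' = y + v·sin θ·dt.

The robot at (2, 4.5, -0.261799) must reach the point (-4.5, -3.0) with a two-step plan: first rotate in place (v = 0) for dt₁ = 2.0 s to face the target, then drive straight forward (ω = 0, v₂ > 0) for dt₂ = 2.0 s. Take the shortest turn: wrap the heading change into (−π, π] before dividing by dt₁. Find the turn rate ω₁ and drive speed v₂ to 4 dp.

heading to target = atan2(-3−4.5, -4.5−2) = -2.2849
Δθ = wrap(-2.2849 − -0.2618) = -2.0231; ω₁ = Δθ/dt₁ = -1.0115
distance = √((-4.5−2)² + (-3−4.5)²) = 9.9247; v₂ = distance/dt₂ = 4.9624

ω₁ = -1.0115, v₂ = 4.9624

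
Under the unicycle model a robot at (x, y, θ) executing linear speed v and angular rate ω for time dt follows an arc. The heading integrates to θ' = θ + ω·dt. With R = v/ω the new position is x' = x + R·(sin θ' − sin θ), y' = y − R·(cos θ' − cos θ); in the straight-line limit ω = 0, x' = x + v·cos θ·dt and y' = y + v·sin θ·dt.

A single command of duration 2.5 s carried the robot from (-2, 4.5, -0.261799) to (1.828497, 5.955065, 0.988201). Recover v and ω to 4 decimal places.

v = 1.7500, ω = 0.5000

Δθ = 0.988201 − -0.261799 = 1.250000
ω = Δθ/dt = 1.250000/2.5 = 0.5000
R = Δx/(sin θ' − sin θ) = 3.5000
v = R·ω = 3.5000·0.5000 = 1.7500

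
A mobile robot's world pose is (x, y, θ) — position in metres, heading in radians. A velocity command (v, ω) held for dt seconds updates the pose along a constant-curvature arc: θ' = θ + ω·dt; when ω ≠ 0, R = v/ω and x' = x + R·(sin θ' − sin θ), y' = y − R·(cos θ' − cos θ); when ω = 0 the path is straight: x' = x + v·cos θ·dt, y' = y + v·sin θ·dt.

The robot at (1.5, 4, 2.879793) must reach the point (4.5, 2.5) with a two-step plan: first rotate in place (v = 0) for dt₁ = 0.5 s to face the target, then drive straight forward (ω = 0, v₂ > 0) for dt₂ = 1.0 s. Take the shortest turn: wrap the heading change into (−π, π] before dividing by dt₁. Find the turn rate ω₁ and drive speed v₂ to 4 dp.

heading to target = atan2(2.5−4, 4.5−1.5) = -0.4636
Δθ = wrap(-0.4636 − 2.8798) = 2.9397; ω₁ = Δθ/dt₁ = 5.8795
distance = √((4.5−1.5)² + (2.5−4)²) = 3.3541; v₂ = distance/dt₂ = 3.3541

ω₁ = 5.8795, v₂ = 3.3541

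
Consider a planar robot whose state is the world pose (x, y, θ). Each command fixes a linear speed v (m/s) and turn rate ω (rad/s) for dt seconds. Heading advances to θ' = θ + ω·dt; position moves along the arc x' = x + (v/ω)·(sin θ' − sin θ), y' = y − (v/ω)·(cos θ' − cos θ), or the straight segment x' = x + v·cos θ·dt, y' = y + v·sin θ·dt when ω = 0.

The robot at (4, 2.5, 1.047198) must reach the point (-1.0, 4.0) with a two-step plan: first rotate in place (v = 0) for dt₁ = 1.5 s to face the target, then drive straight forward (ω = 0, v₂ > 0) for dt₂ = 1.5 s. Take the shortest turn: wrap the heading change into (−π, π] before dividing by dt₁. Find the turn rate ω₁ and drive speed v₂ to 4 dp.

heading to target = atan2(4−2.5, -1−4) = 2.8501
Δθ = wrap(2.8501 − 1.0472) = 1.8029; ω₁ = Δθ/dt₁ = 1.2020
distance = √((-1−4)² + (4−2.5)²) = 5.2202; v₂ = distance/dt₂ = 3.4801

ω₁ = 1.2020, v₂ = 3.4801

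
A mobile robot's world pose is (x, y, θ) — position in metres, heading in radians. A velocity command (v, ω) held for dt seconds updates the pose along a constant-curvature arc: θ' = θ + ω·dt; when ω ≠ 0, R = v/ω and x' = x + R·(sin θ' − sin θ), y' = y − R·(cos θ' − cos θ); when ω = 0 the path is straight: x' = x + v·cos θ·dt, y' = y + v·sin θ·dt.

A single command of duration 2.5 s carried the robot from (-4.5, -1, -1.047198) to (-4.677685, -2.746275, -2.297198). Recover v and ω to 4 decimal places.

Δθ = -2.297198 − -1.047198 = -1.250000
ω = Δθ/dt = -1.250000/2.5 = -0.5000
R = −Δy/(cos θ' − cos θ) = -1.5000
v = R·ω = -1.5000·-0.5000 = 0.7500

v = 0.7500, ω = -0.5000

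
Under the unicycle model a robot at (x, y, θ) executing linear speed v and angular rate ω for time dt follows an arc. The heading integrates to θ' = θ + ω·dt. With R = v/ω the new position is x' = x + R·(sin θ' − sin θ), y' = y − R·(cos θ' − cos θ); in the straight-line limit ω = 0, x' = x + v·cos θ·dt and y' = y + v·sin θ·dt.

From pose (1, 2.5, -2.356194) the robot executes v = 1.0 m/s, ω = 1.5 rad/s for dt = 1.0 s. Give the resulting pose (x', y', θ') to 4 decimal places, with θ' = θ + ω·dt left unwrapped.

(0.9678, 1.5917, -0.8562)

θ' = -2.3562 + 1.5·1.0 = -0.8562
R = v/ω = 1.0/1.5 = 0.6667
x' = 1 + 0.6667·(sin -0.8562 − sin -2.3562) = 0.9678
y' = 2.5 − 0.6667·(cos -0.8562 − cos -2.3562) = 1.5917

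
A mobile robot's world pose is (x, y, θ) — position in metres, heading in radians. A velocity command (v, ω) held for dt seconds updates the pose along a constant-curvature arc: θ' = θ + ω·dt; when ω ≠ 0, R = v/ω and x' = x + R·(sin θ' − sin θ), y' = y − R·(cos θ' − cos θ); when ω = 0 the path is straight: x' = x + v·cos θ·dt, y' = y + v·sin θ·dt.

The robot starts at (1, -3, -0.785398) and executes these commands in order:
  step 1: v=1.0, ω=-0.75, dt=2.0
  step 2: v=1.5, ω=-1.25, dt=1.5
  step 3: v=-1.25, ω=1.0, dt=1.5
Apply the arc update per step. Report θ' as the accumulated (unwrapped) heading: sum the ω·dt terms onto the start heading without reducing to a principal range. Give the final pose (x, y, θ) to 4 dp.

(0.7790, -5.1120, -2.6604)

step 1: θ'=-2.2854 (R=-1.3333) → pose (1.0643, -4.8166, -2.2854)
step 2: θ'=-4.1604 (R=-1.2000) → pose (-0.8639, -4.6594, -4.1604)
step 3: θ'=-2.6604 (R=-1.2500) → pose (0.7790, -5.1120, -2.6604)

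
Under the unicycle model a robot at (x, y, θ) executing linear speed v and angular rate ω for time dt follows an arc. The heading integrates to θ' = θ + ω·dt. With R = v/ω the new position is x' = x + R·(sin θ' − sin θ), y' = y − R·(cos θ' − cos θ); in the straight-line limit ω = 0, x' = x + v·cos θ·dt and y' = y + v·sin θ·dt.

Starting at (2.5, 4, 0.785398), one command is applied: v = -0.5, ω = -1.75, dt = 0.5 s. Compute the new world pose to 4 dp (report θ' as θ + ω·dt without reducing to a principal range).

θ' = 0.7854 + -1.75·0.5 = -0.0896
R = v/ω = -0.5/-1.75 = 0.2857
x' = 2.5 + 0.2857·(sin -0.0896 − sin 0.7854) = 2.2724
y' = 4 − 0.2857·(cos -0.0896 − cos 0.7854) = 3.9175

(2.2724, 3.9175, -0.0896)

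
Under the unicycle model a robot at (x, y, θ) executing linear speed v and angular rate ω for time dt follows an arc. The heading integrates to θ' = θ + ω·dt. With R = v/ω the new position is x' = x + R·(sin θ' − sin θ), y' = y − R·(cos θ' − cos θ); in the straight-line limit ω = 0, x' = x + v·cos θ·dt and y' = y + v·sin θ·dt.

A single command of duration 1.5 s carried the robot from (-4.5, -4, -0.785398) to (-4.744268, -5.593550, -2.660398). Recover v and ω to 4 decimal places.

v = 1.2500, ω = -1.2500

Δθ = -2.660398 − -0.785398 = -1.875000
ω = Δθ/dt = -1.875000/1.5 = -1.2500
R = −Δy/(cos θ' − cos θ) = -1.0000
v = R·ω = -1.0000·-1.2500 = 1.2500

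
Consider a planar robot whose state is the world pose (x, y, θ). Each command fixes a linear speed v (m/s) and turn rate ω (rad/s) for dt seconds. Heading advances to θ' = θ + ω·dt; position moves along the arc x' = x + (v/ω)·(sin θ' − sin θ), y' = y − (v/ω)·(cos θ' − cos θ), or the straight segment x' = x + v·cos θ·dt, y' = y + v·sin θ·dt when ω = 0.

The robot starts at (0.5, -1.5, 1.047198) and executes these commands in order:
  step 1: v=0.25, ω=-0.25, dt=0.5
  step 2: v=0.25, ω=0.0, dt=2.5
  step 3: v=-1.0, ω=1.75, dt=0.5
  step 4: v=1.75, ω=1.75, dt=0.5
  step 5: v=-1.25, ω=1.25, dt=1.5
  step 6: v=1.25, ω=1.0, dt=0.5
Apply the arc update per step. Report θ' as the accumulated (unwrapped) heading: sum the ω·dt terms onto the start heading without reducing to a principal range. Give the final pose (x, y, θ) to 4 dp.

step 1: θ'=0.9222 (R=-1.0000) → pose (0.5691, -1.3959, 0.9222)
step 2: θ'=0.9222 (straight) → pose (0.9466, -0.8978, 0.9222)
step 3: θ'=1.7972 (R=-0.5714) → pose (0.8452, -1.3713, 1.7972)
step 4: θ'=2.6722 (R=1.0000) → pose (0.3230, -0.7039, 2.6722)
step 5: θ'=4.5472 (R=-1.0000) → pose (1.7618, 0.0235, 4.5472)
step 6: θ'=5.0472 (R=1.2500) → pose (1.8142, -0.5928, 5.0472)

(1.8142, -0.5928, 5.0472)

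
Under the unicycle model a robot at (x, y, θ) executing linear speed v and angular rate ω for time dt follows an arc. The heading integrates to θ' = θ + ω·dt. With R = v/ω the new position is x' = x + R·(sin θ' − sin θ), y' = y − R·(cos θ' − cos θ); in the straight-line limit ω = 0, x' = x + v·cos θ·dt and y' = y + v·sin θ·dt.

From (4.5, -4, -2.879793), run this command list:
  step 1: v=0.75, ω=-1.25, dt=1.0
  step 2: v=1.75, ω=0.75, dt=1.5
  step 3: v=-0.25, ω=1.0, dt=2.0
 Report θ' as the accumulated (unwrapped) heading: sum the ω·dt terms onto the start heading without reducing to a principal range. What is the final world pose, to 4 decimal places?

(1.7540, -2.3411, -1.0048)

step 1: θ'=-4.1298 (R=-0.6000) → pose (3.8437, -3.7506, -4.1298)
step 2: θ'=-3.0048 (R=2.3333) → pose (1.5771, -2.7228, -3.0048)
step 3: θ'=-1.0048 (R=-0.2500) → pose (1.7540, -2.3411, -1.0048)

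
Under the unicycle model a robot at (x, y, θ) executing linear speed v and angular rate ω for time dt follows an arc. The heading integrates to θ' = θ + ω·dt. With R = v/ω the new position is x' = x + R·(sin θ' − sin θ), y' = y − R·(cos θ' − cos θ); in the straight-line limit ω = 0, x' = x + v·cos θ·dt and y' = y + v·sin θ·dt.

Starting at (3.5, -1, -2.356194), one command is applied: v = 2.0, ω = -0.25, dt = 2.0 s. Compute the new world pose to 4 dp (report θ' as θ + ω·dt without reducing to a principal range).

θ' = -2.3562 + -0.25·2.0 = -2.8562
R = v/ω = 2.0/-0.25 = -8.0000
x' = 3.5 + -8.0000·(sin -2.8562 − sin -2.3562) = 0.0955
y' = -1 − -8.0000·(cos -2.8562 − cos -2.3562) = -3.0195

(0.0955, -3.0195, -2.8562)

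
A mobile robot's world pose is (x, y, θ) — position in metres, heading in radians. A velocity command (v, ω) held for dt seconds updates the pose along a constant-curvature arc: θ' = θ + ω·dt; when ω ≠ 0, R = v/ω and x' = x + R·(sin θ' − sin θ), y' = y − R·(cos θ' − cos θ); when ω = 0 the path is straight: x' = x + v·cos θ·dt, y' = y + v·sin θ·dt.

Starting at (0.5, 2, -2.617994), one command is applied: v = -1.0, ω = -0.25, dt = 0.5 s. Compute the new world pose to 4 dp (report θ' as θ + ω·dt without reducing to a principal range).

θ' = -2.6180 + -0.25·0.5 = -2.7430
R = v/ω = -1.0/-0.25 = 4.0000
x' = 0.5 + 4.0000·(sin -2.7430 − sin -2.6180) = 0.9475
y' = 2 − 4.0000·(cos -2.7430 − cos -2.6180) = 2.2223

(0.9475, 2.2223, -2.7430)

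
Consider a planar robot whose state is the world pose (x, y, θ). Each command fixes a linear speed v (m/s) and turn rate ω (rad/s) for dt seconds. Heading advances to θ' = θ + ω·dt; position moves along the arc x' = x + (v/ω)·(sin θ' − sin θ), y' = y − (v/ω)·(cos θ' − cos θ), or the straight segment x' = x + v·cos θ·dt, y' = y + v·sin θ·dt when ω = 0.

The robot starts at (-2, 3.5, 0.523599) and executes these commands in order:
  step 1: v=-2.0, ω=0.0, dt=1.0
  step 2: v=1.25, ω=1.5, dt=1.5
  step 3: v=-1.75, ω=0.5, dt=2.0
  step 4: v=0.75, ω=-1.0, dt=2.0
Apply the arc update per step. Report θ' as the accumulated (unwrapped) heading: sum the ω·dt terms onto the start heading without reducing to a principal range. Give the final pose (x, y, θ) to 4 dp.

(-1.6999, 4.8950, 1.7736)

step 1: θ'=0.5236 (straight) → pose (-3.7321, 2.5000, 0.5236)
step 2: θ'=2.7736 (R=0.8333) → pose (-3.8489, 3.9992, 2.7736)
step 3: θ'=3.7736 (R=-3.5000) → pose (-0.5221, 4.4410, 3.7736)
step 4: θ'=1.7736 (R=-0.7500) → pose (-1.6999, 4.8950, 1.7736)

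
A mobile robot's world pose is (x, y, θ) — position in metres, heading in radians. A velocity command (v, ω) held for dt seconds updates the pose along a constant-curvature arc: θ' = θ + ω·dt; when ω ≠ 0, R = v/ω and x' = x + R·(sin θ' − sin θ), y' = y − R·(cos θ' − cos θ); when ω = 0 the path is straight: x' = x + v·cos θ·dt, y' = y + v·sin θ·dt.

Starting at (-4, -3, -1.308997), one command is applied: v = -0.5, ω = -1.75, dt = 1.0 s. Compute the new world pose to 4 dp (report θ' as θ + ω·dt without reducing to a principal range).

(-3.7476, -2.6413, -3.0590)

θ' = -1.3090 + -1.75·1.0 = -3.0590
R = v/ω = -0.5/-1.75 = 0.2857
x' = -4 + 0.2857·(sin -3.0590 − sin -1.3090) = -3.7476
y' = -3 − 0.2857·(cos -3.0590 − cos -1.3090) = -2.6413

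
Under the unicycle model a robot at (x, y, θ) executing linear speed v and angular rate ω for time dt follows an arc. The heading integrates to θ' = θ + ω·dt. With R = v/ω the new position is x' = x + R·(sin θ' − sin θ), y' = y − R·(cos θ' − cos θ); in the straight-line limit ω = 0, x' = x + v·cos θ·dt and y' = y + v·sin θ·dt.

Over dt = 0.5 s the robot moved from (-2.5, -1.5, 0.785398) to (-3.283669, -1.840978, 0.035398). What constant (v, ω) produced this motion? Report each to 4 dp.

Δθ = 0.035398 − 0.785398 = -0.750000
ω = Δθ/dt = -0.750000/0.5 = -1.5000
R = Δx/(sin θ' − sin θ) = 1.1667
v = R·ω = 1.1667·-1.5000 = -1.7500

v = -1.7500, ω = -1.5000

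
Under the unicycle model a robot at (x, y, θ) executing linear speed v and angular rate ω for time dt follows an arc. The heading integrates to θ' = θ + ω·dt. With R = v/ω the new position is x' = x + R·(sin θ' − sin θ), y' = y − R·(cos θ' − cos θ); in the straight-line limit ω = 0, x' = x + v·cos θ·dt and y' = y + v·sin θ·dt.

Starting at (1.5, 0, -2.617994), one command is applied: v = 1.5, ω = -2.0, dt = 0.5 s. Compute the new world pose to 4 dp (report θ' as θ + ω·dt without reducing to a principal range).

θ' = -2.6180 + -2.0·0.5 = -3.6180
R = v/ω = 1.5/-2.0 = -0.7500
x' = 1.5 + -0.7500·(sin -3.6180 − sin -2.6180) = 0.7811
y' = 0 − -0.7500·(cos -3.6180 − cos -2.6180) = -0.0170

(0.7811, -0.0170, -3.6180)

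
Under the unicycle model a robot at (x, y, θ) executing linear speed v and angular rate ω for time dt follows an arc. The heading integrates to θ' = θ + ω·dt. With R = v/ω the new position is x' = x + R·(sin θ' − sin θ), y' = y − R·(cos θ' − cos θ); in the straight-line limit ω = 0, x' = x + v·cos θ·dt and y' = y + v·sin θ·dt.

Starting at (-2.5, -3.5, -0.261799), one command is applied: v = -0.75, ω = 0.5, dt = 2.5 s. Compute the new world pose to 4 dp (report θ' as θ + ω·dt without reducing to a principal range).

(-4.1408, -4.1236, 0.9882)

θ' = -0.2618 + 0.5·2.5 = 0.9882
R = v/ω = -0.75/0.5 = -1.5000
x' = -2.5 + -1.5000·(sin 0.9882 − sin -0.2618) = -4.1408
y' = -3.5 − -1.5000·(cos 0.9882 − cos -0.2618) = -4.1236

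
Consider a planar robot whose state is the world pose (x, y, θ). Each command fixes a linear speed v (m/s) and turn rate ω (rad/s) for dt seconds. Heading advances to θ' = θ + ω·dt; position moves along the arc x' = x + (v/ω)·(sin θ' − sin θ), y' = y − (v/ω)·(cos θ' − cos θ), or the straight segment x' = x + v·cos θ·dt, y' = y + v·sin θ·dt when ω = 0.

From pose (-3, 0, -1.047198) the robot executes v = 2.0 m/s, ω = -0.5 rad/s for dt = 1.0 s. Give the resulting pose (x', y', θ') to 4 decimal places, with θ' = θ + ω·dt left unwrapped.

(-2.4652, -1.9056, -1.5472)

θ' = -1.0472 + -0.5·1.0 = -1.5472
R = v/ω = 2.0/-0.5 = -4.0000
x' = -3 + -4.0000·(sin -1.5472 − sin -1.0472) = -2.4652
y' = 0 − -4.0000·(cos -1.5472 − cos -1.0472) = -1.9056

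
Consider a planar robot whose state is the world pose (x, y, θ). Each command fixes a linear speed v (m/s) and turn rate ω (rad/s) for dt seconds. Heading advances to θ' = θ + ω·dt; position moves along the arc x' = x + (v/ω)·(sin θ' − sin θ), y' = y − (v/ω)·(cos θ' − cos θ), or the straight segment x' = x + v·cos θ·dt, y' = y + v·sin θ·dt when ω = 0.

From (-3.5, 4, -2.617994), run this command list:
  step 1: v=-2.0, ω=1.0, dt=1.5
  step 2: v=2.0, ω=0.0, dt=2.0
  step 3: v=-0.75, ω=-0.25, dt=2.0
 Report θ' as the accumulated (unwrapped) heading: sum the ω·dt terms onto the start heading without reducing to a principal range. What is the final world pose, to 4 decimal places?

(-1.2506, 4.4641, -1.6180)

step 1: θ'=-1.1180 (R=-2.0000) → pose (-2.7016, 6.6070, -1.1180)
step 2: θ'=-1.1180 (straight) → pose (-0.9516, 3.0101, -1.1180)
step 3: θ'=-1.6180 (R=3.0000) → pose (-1.2506, 4.4641, -1.6180)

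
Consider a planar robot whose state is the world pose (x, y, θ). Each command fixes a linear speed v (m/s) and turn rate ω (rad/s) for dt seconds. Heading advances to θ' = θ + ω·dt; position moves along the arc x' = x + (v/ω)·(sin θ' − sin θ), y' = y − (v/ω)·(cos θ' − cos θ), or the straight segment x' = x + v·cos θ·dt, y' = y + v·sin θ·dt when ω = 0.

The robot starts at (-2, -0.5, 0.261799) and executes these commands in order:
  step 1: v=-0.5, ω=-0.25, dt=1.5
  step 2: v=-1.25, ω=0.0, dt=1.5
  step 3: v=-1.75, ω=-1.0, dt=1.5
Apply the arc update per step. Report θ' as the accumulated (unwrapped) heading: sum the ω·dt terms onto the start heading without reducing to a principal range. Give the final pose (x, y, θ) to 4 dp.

(-6.1573, 1.4694, -1.6132)

step 1: θ'=-0.1132 (R=2.0000) → pose (-2.7436, -0.5553, -0.1132)
step 2: θ'=-0.1132 (straight) → pose (-4.6066, -0.3435, -0.1132)
step 3: θ'=-1.6132 (R=1.7500) → pose (-6.1573, 1.4694, -1.6132)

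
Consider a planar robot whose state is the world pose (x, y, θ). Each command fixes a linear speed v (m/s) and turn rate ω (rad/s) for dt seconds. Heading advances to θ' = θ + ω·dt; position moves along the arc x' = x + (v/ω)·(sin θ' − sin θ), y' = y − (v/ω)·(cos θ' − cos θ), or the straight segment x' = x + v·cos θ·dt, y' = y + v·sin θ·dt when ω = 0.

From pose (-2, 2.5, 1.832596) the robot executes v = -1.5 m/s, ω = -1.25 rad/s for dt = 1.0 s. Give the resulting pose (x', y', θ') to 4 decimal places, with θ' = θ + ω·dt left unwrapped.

(-2.4989, 1.1874, 0.5826)

θ' = 1.8326 + -1.25·1.0 = 0.5826
R = v/ω = -1.5/-1.25 = 1.2000
x' = -2 + 1.2000·(sin 0.5826 − sin 1.8326) = -2.4989
y' = 2.5 − 1.2000·(cos 0.5826 − cos 1.8326) = 1.1874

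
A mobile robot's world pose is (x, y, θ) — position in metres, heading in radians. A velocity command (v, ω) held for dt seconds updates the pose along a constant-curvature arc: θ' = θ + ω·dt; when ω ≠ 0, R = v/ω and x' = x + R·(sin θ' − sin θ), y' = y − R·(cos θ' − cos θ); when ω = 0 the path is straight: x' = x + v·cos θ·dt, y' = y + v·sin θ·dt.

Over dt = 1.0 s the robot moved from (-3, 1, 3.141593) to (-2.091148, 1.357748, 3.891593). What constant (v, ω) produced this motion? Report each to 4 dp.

v = -1.0000, ω = 0.7500

Δθ = 3.891593 − 3.141593 = 0.750000
ω = Δθ/dt = 0.750000/1.0 = 0.7500
R = Δx/(sin θ' − sin θ) = -1.3333
v = R·ω = -1.3333·0.7500 = -1.0000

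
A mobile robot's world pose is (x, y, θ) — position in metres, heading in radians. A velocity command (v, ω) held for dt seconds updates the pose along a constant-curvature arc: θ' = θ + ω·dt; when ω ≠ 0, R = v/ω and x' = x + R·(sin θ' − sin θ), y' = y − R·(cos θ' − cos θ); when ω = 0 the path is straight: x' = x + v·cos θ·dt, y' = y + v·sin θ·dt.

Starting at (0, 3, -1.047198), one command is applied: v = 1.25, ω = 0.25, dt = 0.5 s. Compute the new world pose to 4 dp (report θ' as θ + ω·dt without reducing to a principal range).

(0.3455, 2.4796, -0.9222)

θ' = -1.0472 + 0.25·0.5 = -0.9222
R = v/ω = 1.25/0.25 = 5.0000
x' = 0 + 5.0000·(sin -0.9222 − sin -1.0472) = 0.3455
y' = 3 − 5.0000·(cos -0.9222 − cos -1.0472) = 2.4796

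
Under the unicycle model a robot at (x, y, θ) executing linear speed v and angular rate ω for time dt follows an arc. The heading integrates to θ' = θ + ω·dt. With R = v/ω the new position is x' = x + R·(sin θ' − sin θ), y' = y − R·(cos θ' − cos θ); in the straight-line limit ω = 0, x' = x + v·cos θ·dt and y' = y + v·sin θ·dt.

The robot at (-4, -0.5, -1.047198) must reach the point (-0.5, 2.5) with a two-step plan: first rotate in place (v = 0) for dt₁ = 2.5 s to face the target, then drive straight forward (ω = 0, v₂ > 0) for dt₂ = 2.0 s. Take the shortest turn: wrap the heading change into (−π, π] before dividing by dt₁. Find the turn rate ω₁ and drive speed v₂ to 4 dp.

ω₁ = 0.7023, v₂ = 2.3049

heading to target = atan2(2.5−-0.5, -0.5−-4) = 0.7086
Δθ = wrap(0.7086 − -1.0472) = 1.7558; ω₁ = Δθ/dt₁ = 0.7023
distance = √((-0.5−-4)² + (2.5−-0.5)²) = 4.6098; v₂ = distance/dt₂ = 2.3049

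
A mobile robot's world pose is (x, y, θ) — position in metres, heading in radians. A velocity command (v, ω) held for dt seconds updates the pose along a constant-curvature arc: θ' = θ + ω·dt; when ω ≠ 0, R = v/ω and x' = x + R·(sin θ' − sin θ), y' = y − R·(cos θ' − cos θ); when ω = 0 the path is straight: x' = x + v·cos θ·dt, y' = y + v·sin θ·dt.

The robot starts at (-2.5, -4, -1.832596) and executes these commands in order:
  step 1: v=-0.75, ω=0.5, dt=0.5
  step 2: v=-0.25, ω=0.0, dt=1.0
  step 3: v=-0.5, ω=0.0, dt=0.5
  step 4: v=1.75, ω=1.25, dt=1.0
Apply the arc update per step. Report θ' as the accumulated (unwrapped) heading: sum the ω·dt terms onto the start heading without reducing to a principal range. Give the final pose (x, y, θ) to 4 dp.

step 1: θ'=-1.5826 (R=-1.5000) → pose (-2.4490, -3.6295, -1.5826)
step 2: θ'=-1.5826 (straight) → pose (-2.4460, -3.3795, -1.5826)
step 3: θ'=-1.5826 (straight) → pose (-2.4431, -3.1295, -1.5826)
step 4: θ'=-0.3326 (R=1.4000) → pose (-1.5003, -4.4693, -0.3326)

(-1.5003, -4.4693, -0.3326)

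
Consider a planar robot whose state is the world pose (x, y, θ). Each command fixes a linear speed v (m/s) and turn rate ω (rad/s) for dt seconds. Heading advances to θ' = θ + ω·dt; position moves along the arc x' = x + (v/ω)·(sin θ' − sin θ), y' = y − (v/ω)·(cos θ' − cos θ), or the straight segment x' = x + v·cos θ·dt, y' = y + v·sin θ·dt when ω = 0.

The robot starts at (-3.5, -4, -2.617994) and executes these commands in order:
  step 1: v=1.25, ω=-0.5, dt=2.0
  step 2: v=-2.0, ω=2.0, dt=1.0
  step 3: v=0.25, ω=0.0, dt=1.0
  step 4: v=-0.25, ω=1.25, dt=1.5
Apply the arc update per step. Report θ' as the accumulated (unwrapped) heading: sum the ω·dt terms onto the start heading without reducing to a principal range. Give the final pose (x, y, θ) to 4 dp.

step 1: θ'=-3.6180 (R=-2.5000) → pose (-5.8965, -4.0566, -3.6180)
step 2: θ'=-1.6180 (R=-1.0000) → pose (-4.4390, -3.2151, -1.6180)
step 3: θ'=-1.6180 (straight) → pose (-4.4508, -3.4648, -1.6180)
step 4: θ'=0.2570 (R=-0.2000) → pose (-4.7014, -3.2619, 0.2570)

(-4.7014, -3.2619, 0.2570)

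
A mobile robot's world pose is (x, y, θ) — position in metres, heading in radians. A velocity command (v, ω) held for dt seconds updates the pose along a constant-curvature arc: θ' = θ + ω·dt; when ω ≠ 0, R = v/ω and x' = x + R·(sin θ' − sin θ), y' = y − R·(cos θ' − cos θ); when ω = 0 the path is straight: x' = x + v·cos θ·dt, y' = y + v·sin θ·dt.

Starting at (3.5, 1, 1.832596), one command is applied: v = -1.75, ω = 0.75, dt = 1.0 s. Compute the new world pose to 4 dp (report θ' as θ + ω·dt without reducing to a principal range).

θ' = 1.8326 + 0.75·1.0 = 2.5826
R = v/ω = -1.75/0.75 = -2.3333
x' = 3.5 + -2.3333·(sin 2.5826 − sin 1.8326) = 4.5164
y' = 1 − -2.3333·(cos 2.5826 − cos 1.8326) = -0.3743

(4.5164, -0.3743, 2.5826)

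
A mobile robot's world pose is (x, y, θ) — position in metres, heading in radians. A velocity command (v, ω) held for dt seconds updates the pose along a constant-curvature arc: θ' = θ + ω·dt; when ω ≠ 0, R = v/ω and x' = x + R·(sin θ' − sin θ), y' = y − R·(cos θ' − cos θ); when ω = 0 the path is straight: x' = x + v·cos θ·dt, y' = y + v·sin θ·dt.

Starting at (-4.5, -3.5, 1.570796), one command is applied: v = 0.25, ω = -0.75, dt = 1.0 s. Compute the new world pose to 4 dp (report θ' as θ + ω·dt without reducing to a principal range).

θ' = 1.5708 + -0.75·1.0 = 0.8208
R = v/ω = 0.25/-0.75 = -0.3333
x' = -4.5 + -0.3333·(sin 0.8208 − sin 1.5708) = -4.4106
y' = -3.5 − -0.3333·(cos 0.8208 − cos 1.5708) = -3.2728

(-4.4106, -3.2728, 0.8208)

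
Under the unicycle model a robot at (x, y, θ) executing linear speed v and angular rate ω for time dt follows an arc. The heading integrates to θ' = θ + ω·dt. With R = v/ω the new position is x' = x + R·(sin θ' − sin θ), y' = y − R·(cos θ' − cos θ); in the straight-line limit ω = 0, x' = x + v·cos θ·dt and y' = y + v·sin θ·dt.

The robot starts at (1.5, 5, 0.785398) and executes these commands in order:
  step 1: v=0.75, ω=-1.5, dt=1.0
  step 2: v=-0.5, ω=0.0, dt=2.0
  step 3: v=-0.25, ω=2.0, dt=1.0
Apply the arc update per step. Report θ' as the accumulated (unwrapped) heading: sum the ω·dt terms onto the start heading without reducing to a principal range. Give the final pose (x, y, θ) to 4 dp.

(1.2240, 5.6202, 1.2854)

step 1: θ'=-0.7146 (R=-0.5000) → pose (2.1812, 5.0241, -0.7146)
step 2: θ'=-0.7146 (straight) → pose (1.4259, 5.6794, -0.7146)
step 3: θ'=1.2854 (R=-0.1250) → pose (1.2240, 5.6202, 1.2854)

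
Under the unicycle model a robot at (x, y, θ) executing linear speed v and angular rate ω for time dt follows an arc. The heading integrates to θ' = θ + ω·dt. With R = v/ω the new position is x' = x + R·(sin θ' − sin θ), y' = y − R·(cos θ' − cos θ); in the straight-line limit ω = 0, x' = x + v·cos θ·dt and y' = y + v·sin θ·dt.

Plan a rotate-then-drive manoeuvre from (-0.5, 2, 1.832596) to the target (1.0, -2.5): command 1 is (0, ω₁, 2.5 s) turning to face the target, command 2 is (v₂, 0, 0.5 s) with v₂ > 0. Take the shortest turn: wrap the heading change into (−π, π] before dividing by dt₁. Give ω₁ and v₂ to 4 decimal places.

ω₁ = -1.2327, v₂ = 9.4868

heading to target = atan2(-2.5−2, 1−-0.5) = -1.2490
Δθ = wrap(-1.2490 − 1.8326) = -3.0816; ω₁ = Δθ/dt₁ = -1.2327
distance = √((1−-0.5)² + (-2.5−2)²) = 4.7434; v₂ = distance/dt₂ = 9.4868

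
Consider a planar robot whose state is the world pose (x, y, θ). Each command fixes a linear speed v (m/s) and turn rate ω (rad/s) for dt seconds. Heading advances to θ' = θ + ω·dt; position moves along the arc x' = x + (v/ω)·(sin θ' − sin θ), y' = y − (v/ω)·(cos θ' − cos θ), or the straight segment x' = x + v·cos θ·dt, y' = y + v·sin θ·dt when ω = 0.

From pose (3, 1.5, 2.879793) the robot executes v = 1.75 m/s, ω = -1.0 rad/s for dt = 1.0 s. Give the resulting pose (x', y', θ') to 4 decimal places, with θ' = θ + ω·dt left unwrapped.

θ' = 2.8798 + -1.0·1.0 = 1.8798
R = v/ω = 1.75/-1.0 = -1.7500
x' = 3 + -1.7500·(sin 1.8798 − sin 2.8798) = 1.7858
y' = 1.5 − -1.7500·(cos 1.8798 − cos 2.8798) = 2.6582

(1.7858, 2.6582, 1.8798)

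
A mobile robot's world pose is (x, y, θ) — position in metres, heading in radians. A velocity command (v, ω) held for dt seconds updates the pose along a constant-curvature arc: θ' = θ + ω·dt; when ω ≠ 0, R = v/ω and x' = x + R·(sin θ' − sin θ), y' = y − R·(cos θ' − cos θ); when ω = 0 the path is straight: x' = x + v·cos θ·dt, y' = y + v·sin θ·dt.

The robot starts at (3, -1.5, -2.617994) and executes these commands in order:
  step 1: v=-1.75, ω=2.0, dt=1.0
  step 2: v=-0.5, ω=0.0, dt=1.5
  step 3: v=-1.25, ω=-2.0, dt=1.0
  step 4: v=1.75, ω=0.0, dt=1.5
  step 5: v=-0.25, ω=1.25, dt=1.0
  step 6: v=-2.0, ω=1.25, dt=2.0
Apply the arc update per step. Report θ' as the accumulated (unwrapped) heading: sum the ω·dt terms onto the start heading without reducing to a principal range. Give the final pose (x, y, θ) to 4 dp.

(-2.6852, 0.7146, 1.1320)

step 1: θ'=-0.6180 (R=-0.8750) → pose (3.0695, -0.0291, -0.6180)
step 2: θ'=-0.6180 (straight) → pose (2.4582, 0.4055, -0.6180)
step 3: θ'=-2.6180 (R=0.6250) → pose (2.5078, 1.4562, -2.6180)
step 4: θ'=-2.6180 (straight) → pose (0.2345, 0.1437, -2.6180)
step 5: θ'=-1.3680 (R=-0.2000) → pose (0.3304, 0.3571, -1.3680)
step 6: θ'=1.1320 (R=-1.6000) → pose (-2.6852, 0.7146, 1.1320)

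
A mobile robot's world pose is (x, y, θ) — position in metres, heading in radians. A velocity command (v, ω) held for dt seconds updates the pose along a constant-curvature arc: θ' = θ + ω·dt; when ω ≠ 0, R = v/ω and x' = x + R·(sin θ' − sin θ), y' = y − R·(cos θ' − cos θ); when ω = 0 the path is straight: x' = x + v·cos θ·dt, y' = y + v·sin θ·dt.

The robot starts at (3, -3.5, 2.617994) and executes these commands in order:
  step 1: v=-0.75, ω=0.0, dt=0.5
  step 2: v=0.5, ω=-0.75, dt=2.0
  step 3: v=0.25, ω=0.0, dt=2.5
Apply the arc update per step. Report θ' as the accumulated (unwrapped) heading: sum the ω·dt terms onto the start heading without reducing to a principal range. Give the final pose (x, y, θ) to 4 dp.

(3.3320, -2.2565, 1.1180)

step 1: θ'=2.6180 (straight) → pose (3.3248, -3.6875, 2.6180)
step 2: θ'=1.1180 (R=-0.6667) → pose (3.0586, -2.8185, 1.1180)
step 3: θ'=1.1180 (straight) → pose (3.3320, -2.2565, 1.1180)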